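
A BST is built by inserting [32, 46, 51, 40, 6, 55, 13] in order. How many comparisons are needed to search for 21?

Search path for 21: 32 -> 6 -> 13
Found: False
Comparisons: 3


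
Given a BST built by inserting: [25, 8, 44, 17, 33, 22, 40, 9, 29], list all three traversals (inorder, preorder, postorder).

Tree insertion order: [25, 8, 44, 17, 33, 22, 40, 9, 29]
Tree (level-order array): [25, 8, 44, None, 17, 33, None, 9, 22, 29, 40]
Inorder (L, root, R): [8, 9, 17, 22, 25, 29, 33, 40, 44]
Preorder (root, L, R): [25, 8, 17, 9, 22, 44, 33, 29, 40]
Postorder (L, R, root): [9, 22, 17, 8, 29, 40, 33, 44, 25]


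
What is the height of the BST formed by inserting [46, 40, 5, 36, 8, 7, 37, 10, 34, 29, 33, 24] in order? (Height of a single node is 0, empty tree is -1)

Insertion order: [46, 40, 5, 36, 8, 7, 37, 10, 34, 29, 33, 24]
Tree (level-order array): [46, 40, None, 5, None, None, 36, 8, 37, 7, 10, None, None, None, None, None, 34, 29, None, 24, 33]
Compute height bottom-up (empty subtree = -1):
  height(7) = 1 + max(-1, -1) = 0
  height(24) = 1 + max(-1, -1) = 0
  height(33) = 1 + max(-1, -1) = 0
  height(29) = 1 + max(0, 0) = 1
  height(34) = 1 + max(1, -1) = 2
  height(10) = 1 + max(-1, 2) = 3
  height(8) = 1 + max(0, 3) = 4
  height(37) = 1 + max(-1, -1) = 0
  height(36) = 1 + max(4, 0) = 5
  height(5) = 1 + max(-1, 5) = 6
  height(40) = 1 + max(6, -1) = 7
  height(46) = 1 + max(7, -1) = 8
Height = 8


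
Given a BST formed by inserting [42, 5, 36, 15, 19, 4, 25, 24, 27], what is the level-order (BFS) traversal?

Tree insertion order: [42, 5, 36, 15, 19, 4, 25, 24, 27]
Tree (level-order array): [42, 5, None, 4, 36, None, None, 15, None, None, 19, None, 25, 24, 27]
BFS from the root, enqueuing left then right child of each popped node:
  queue [42] -> pop 42, enqueue [5], visited so far: [42]
  queue [5] -> pop 5, enqueue [4, 36], visited so far: [42, 5]
  queue [4, 36] -> pop 4, enqueue [none], visited so far: [42, 5, 4]
  queue [36] -> pop 36, enqueue [15], visited so far: [42, 5, 4, 36]
  queue [15] -> pop 15, enqueue [19], visited so far: [42, 5, 4, 36, 15]
  queue [19] -> pop 19, enqueue [25], visited so far: [42, 5, 4, 36, 15, 19]
  queue [25] -> pop 25, enqueue [24, 27], visited so far: [42, 5, 4, 36, 15, 19, 25]
  queue [24, 27] -> pop 24, enqueue [none], visited so far: [42, 5, 4, 36, 15, 19, 25, 24]
  queue [27] -> pop 27, enqueue [none], visited so far: [42, 5, 4, 36, 15, 19, 25, 24, 27]
Result: [42, 5, 4, 36, 15, 19, 25, 24, 27]


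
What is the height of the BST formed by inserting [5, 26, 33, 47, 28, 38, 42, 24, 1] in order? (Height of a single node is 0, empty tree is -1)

Insertion order: [5, 26, 33, 47, 28, 38, 42, 24, 1]
Tree (level-order array): [5, 1, 26, None, None, 24, 33, None, None, 28, 47, None, None, 38, None, None, 42]
Compute height bottom-up (empty subtree = -1):
  height(1) = 1 + max(-1, -1) = 0
  height(24) = 1 + max(-1, -1) = 0
  height(28) = 1 + max(-1, -1) = 0
  height(42) = 1 + max(-1, -1) = 0
  height(38) = 1 + max(-1, 0) = 1
  height(47) = 1 + max(1, -1) = 2
  height(33) = 1 + max(0, 2) = 3
  height(26) = 1 + max(0, 3) = 4
  height(5) = 1 + max(0, 4) = 5
Height = 5


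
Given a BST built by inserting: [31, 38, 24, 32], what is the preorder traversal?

Tree insertion order: [31, 38, 24, 32]
Tree (level-order array): [31, 24, 38, None, None, 32]
Preorder traversal: [31, 24, 38, 32]


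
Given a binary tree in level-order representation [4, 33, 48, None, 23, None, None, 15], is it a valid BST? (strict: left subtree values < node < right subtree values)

Level-order array: [4, 33, 48, None, 23, None, None, 15]
Validate using subtree bounds (lo, hi): at each node, require lo < value < hi,
then recurse left with hi=value and right with lo=value.
Preorder trace (stopping at first violation):
  at node 4 with bounds (-inf, +inf): OK
  at node 33 with bounds (-inf, 4): VIOLATION
Node 33 violates its bound: not (-inf < 33 < 4).
Result: Not a valid BST


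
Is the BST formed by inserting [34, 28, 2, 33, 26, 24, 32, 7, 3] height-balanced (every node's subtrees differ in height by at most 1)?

Tree (level-order array): [34, 28, None, 2, 33, None, 26, 32, None, 24, None, None, None, 7, None, 3]
Definition: a tree is height-balanced if, at every node, |h(left) - h(right)| <= 1 (empty subtree has height -1).
Bottom-up per-node check:
  node 3: h_left=-1, h_right=-1, diff=0 [OK], height=0
  node 7: h_left=0, h_right=-1, diff=1 [OK], height=1
  node 24: h_left=1, h_right=-1, diff=2 [FAIL (|1--1|=2 > 1)], height=2
  node 26: h_left=2, h_right=-1, diff=3 [FAIL (|2--1|=3 > 1)], height=3
  node 2: h_left=-1, h_right=3, diff=4 [FAIL (|-1-3|=4 > 1)], height=4
  node 32: h_left=-1, h_right=-1, diff=0 [OK], height=0
  node 33: h_left=0, h_right=-1, diff=1 [OK], height=1
  node 28: h_left=4, h_right=1, diff=3 [FAIL (|4-1|=3 > 1)], height=5
  node 34: h_left=5, h_right=-1, diff=6 [FAIL (|5--1|=6 > 1)], height=6
Node 24 violates the condition: |1 - -1| = 2 > 1.
Result: Not balanced


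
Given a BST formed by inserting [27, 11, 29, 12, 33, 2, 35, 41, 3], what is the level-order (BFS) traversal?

Tree insertion order: [27, 11, 29, 12, 33, 2, 35, 41, 3]
Tree (level-order array): [27, 11, 29, 2, 12, None, 33, None, 3, None, None, None, 35, None, None, None, 41]
BFS from the root, enqueuing left then right child of each popped node:
  queue [27] -> pop 27, enqueue [11, 29], visited so far: [27]
  queue [11, 29] -> pop 11, enqueue [2, 12], visited so far: [27, 11]
  queue [29, 2, 12] -> pop 29, enqueue [33], visited so far: [27, 11, 29]
  queue [2, 12, 33] -> pop 2, enqueue [3], visited so far: [27, 11, 29, 2]
  queue [12, 33, 3] -> pop 12, enqueue [none], visited so far: [27, 11, 29, 2, 12]
  queue [33, 3] -> pop 33, enqueue [35], visited so far: [27, 11, 29, 2, 12, 33]
  queue [3, 35] -> pop 3, enqueue [none], visited so far: [27, 11, 29, 2, 12, 33, 3]
  queue [35] -> pop 35, enqueue [41], visited so far: [27, 11, 29, 2, 12, 33, 3, 35]
  queue [41] -> pop 41, enqueue [none], visited so far: [27, 11, 29, 2, 12, 33, 3, 35, 41]
Result: [27, 11, 29, 2, 12, 33, 3, 35, 41]


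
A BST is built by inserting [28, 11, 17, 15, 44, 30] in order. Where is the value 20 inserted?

Starting tree (level order): [28, 11, 44, None, 17, 30, None, 15]
Insertion path: 28 -> 11 -> 17
Result: insert 20 as right child of 17
Final tree (level order): [28, 11, 44, None, 17, 30, None, 15, 20]


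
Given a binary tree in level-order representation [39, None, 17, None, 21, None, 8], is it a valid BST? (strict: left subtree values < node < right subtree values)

Level-order array: [39, None, 17, None, 21, None, 8]
Validate using subtree bounds (lo, hi): at each node, require lo < value < hi,
then recurse left with hi=value and right with lo=value.
Preorder trace (stopping at first violation):
  at node 39 with bounds (-inf, +inf): OK
  at node 17 with bounds (39, +inf): VIOLATION
Node 17 violates its bound: not (39 < 17 < +inf).
Result: Not a valid BST


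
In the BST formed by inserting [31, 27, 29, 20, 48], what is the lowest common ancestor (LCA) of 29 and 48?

Tree insertion order: [31, 27, 29, 20, 48]
Tree (level-order array): [31, 27, 48, 20, 29]
In a BST, the LCA of p=29, q=48 is the first node v on the
root-to-leaf path with p <= v <= q (go left if both < v, right if both > v).
Walk from root:
  at 31: 29 <= 31 <= 48, this is the LCA
LCA = 31


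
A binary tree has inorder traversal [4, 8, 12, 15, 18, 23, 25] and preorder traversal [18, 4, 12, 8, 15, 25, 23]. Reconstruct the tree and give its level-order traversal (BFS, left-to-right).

Inorder:  [4, 8, 12, 15, 18, 23, 25]
Preorder: [18, 4, 12, 8, 15, 25, 23]
Algorithm: preorder visits root first, so consume preorder in order;
for each root, split the current inorder slice at that value into
left-subtree inorder and right-subtree inorder, then recurse.
Recursive splits:
  root=18; inorder splits into left=[4, 8, 12, 15], right=[23, 25]
  root=4; inorder splits into left=[], right=[8, 12, 15]
  root=12; inorder splits into left=[8], right=[15]
  root=8; inorder splits into left=[], right=[]
  root=15; inorder splits into left=[], right=[]
  root=25; inorder splits into left=[23], right=[]
  root=23; inorder splits into left=[], right=[]
Reconstructed level-order: [18, 4, 25, 12, 23, 8, 15]


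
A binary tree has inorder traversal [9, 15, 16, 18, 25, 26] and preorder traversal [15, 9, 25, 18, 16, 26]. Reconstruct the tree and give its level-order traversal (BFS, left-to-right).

Inorder:  [9, 15, 16, 18, 25, 26]
Preorder: [15, 9, 25, 18, 16, 26]
Algorithm: preorder visits root first, so consume preorder in order;
for each root, split the current inorder slice at that value into
left-subtree inorder and right-subtree inorder, then recurse.
Recursive splits:
  root=15; inorder splits into left=[9], right=[16, 18, 25, 26]
  root=9; inorder splits into left=[], right=[]
  root=25; inorder splits into left=[16, 18], right=[26]
  root=18; inorder splits into left=[16], right=[]
  root=16; inorder splits into left=[], right=[]
  root=26; inorder splits into left=[], right=[]
Reconstructed level-order: [15, 9, 25, 18, 26, 16]


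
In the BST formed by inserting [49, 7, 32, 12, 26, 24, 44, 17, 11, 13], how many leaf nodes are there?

Tree built from: [49, 7, 32, 12, 26, 24, 44, 17, 11, 13]
Tree (level-order array): [49, 7, None, None, 32, 12, 44, 11, 26, None, None, None, None, 24, None, 17, None, 13]
Rule: A leaf has 0 children.
Per-node child counts:
  node 49: 1 child(ren)
  node 7: 1 child(ren)
  node 32: 2 child(ren)
  node 12: 2 child(ren)
  node 11: 0 child(ren)
  node 26: 1 child(ren)
  node 24: 1 child(ren)
  node 17: 1 child(ren)
  node 13: 0 child(ren)
  node 44: 0 child(ren)
Matching nodes: [11, 13, 44]
Count of leaf nodes: 3


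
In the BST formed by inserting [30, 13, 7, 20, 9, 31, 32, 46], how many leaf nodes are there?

Tree built from: [30, 13, 7, 20, 9, 31, 32, 46]
Tree (level-order array): [30, 13, 31, 7, 20, None, 32, None, 9, None, None, None, 46]
Rule: A leaf has 0 children.
Per-node child counts:
  node 30: 2 child(ren)
  node 13: 2 child(ren)
  node 7: 1 child(ren)
  node 9: 0 child(ren)
  node 20: 0 child(ren)
  node 31: 1 child(ren)
  node 32: 1 child(ren)
  node 46: 0 child(ren)
Matching nodes: [9, 20, 46]
Count of leaf nodes: 3


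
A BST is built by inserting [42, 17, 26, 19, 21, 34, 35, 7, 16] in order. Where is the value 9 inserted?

Starting tree (level order): [42, 17, None, 7, 26, None, 16, 19, 34, None, None, None, 21, None, 35]
Insertion path: 42 -> 17 -> 7 -> 16
Result: insert 9 as left child of 16
Final tree (level order): [42, 17, None, 7, 26, None, 16, 19, 34, 9, None, None, 21, None, 35]


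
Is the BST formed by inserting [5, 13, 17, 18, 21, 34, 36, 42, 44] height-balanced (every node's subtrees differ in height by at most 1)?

Tree (level-order array): [5, None, 13, None, 17, None, 18, None, 21, None, 34, None, 36, None, 42, None, 44]
Definition: a tree is height-balanced if, at every node, |h(left) - h(right)| <= 1 (empty subtree has height -1).
Bottom-up per-node check:
  node 44: h_left=-1, h_right=-1, diff=0 [OK], height=0
  node 42: h_left=-1, h_right=0, diff=1 [OK], height=1
  node 36: h_left=-1, h_right=1, diff=2 [FAIL (|-1-1|=2 > 1)], height=2
  node 34: h_left=-1, h_right=2, diff=3 [FAIL (|-1-2|=3 > 1)], height=3
  node 21: h_left=-1, h_right=3, diff=4 [FAIL (|-1-3|=4 > 1)], height=4
  node 18: h_left=-1, h_right=4, diff=5 [FAIL (|-1-4|=5 > 1)], height=5
  node 17: h_left=-1, h_right=5, diff=6 [FAIL (|-1-5|=6 > 1)], height=6
  node 13: h_left=-1, h_right=6, diff=7 [FAIL (|-1-6|=7 > 1)], height=7
  node 5: h_left=-1, h_right=7, diff=8 [FAIL (|-1-7|=8 > 1)], height=8
Node 36 violates the condition: |-1 - 1| = 2 > 1.
Result: Not balanced


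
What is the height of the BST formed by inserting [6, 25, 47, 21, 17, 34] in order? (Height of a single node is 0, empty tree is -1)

Insertion order: [6, 25, 47, 21, 17, 34]
Tree (level-order array): [6, None, 25, 21, 47, 17, None, 34]
Compute height bottom-up (empty subtree = -1):
  height(17) = 1 + max(-1, -1) = 0
  height(21) = 1 + max(0, -1) = 1
  height(34) = 1 + max(-1, -1) = 0
  height(47) = 1 + max(0, -1) = 1
  height(25) = 1 + max(1, 1) = 2
  height(6) = 1 + max(-1, 2) = 3
Height = 3


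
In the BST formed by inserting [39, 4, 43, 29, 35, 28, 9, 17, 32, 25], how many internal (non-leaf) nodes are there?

Tree built from: [39, 4, 43, 29, 35, 28, 9, 17, 32, 25]
Tree (level-order array): [39, 4, 43, None, 29, None, None, 28, 35, 9, None, 32, None, None, 17, None, None, None, 25]
Rule: An internal node has at least one child.
Per-node child counts:
  node 39: 2 child(ren)
  node 4: 1 child(ren)
  node 29: 2 child(ren)
  node 28: 1 child(ren)
  node 9: 1 child(ren)
  node 17: 1 child(ren)
  node 25: 0 child(ren)
  node 35: 1 child(ren)
  node 32: 0 child(ren)
  node 43: 0 child(ren)
Matching nodes: [39, 4, 29, 28, 9, 17, 35]
Count of internal (non-leaf) nodes: 7


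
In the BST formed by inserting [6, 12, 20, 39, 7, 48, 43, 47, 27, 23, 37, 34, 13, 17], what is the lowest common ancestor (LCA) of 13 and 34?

Tree insertion order: [6, 12, 20, 39, 7, 48, 43, 47, 27, 23, 37, 34, 13, 17]
Tree (level-order array): [6, None, 12, 7, 20, None, None, 13, 39, None, 17, 27, 48, None, None, 23, 37, 43, None, None, None, 34, None, None, 47]
In a BST, the LCA of p=13, q=34 is the first node v on the
root-to-leaf path with p <= v <= q (go left if both < v, right if both > v).
Walk from root:
  at 6: both 13 and 34 > 6, go right
  at 12: both 13 and 34 > 12, go right
  at 20: 13 <= 20 <= 34, this is the LCA
LCA = 20


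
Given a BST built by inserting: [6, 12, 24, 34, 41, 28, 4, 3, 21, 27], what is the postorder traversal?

Tree insertion order: [6, 12, 24, 34, 41, 28, 4, 3, 21, 27]
Tree (level-order array): [6, 4, 12, 3, None, None, 24, None, None, 21, 34, None, None, 28, 41, 27]
Postorder traversal: [3, 4, 21, 27, 28, 41, 34, 24, 12, 6]


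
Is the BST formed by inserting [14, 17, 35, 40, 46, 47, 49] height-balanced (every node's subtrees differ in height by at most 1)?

Tree (level-order array): [14, None, 17, None, 35, None, 40, None, 46, None, 47, None, 49]
Definition: a tree is height-balanced if, at every node, |h(left) - h(right)| <= 1 (empty subtree has height -1).
Bottom-up per-node check:
  node 49: h_left=-1, h_right=-1, diff=0 [OK], height=0
  node 47: h_left=-1, h_right=0, diff=1 [OK], height=1
  node 46: h_left=-1, h_right=1, diff=2 [FAIL (|-1-1|=2 > 1)], height=2
  node 40: h_left=-1, h_right=2, diff=3 [FAIL (|-1-2|=3 > 1)], height=3
  node 35: h_left=-1, h_right=3, diff=4 [FAIL (|-1-3|=4 > 1)], height=4
  node 17: h_left=-1, h_right=4, diff=5 [FAIL (|-1-4|=5 > 1)], height=5
  node 14: h_left=-1, h_right=5, diff=6 [FAIL (|-1-5|=6 > 1)], height=6
Node 46 violates the condition: |-1 - 1| = 2 > 1.
Result: Not balanced


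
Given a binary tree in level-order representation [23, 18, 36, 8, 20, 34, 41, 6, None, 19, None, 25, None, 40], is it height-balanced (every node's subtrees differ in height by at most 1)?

Tree (level-order array): [23, 18, 36, 8, 20, 34, 41, 6, None, 19, None, 25, None, 40]
Definition: a tree is height-balanced if, at every node, |h(left) - h(right)| <= 1 (empty subtree has height -1).
Bottom-up per-node check:
  node 6: h_left=-1, h_right=-1, diff=0 [OK], height=0
  node 8: h_left=0, h_right=-1, diff=1 [OK], height=1
  node 19: h_left=-1, h_right=-1, diff=0 [OK], height=0
  node 20: h_left=0, h_right=-1, diff=1 [OK], height=1
  node 18: h_left=1, h_right=1, diff=0 [OK], height=2
  node 25: h_left=-1, h_right=-1, diff=0 [OK], height=0
  node 34: h_left=0, h_right=-1, diff=1 [OK], height=1
  node 40: h_left=-1, h_right=-1, diff=0 [OK], height=0
  node 41: h_left=0, h_right=-1, diff=1 [OK], height=1
  node 36: h_left=1, h_right=1, diff=0 [OK], height=2
  node 23: h_left=2, h_right=2, diff=0 [OK], height=3
All nodes satisfy the balance condition.
Result: Balanced


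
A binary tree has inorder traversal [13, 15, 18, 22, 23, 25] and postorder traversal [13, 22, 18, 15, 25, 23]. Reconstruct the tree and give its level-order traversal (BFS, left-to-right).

Inorder:   [13, 15, 18, 22, 23, 25]
Postorder: [13, 22, 18, 15, 25, 23]
Algorithm: postorder visits root last, so walk postorder right-to-left;
each value is the root of the current inorder slice — split it at that
value, recurse on the right subtree first, then the left.
Recursive splits:
  root=23; inorder splits into left=[13, 15, 18, 22], right=[25]
  root=25; inorder splits into left=[], right=[]
  root=15; inorder splits into left=[13], right=[18, 22]
  root=18; inorder splits into left=[], right=[22]
  root=22; inorder splits into left=[], right=[]
  root=13; inorder splits into left=[], right=[]
Reconstructed level-order: [23, 15, 25, 13, 18, 22]


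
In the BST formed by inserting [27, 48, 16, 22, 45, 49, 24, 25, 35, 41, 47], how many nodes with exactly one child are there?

Tree built from: [27, 48, 16, 22, 45, 49, 24, 25, 35, 41, 47]
Tree (level-order array): [27, 16, 48, None, 22, 45, 49, None, 24, 35, 47, None, None, None, 25, None, 41]
Rule: These are nodes with exactly 1 non-null child.
Per-node child counts:
  node 27: 2 child(ren)
  node 16: 1 child(ren)
  node 22: 1 child(ren)
  node 24: 1 child(ren)
  node 25: 0 child(ren)
  node 48: 2 child(ren)
  node 45: 2 child(ren)
  node 35: 1 child(ren)
  node 41: 0 child(ren)
  node 47: 0 child(ren)
  node 49: 0 child(ren)
Matching nodes: [16, 22, 24, 35]
Count of nodes with exactly one child: 4


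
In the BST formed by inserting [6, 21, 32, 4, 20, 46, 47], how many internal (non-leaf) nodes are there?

Tree built from: [6, 21, 32, 4, 20, 46, 47]
Tree (level-order array): [6, 4, 21, None, None, 20, 32, None, None, None, 46, None, 47]
Rule: An internal node has at least one child.
Per-node child counts:
  node 6: 2 child(ren)
  node 4: 0 child(ren)
  node 21: 2 child(ren)
  node 20: 0 child(ren)
  node 32: 1 child(ren)
  node 46: 1 child(ren)
  node 47: 0 child(ren)
Matching nodes: [6, 21, 32, 46]
Count of internal (non-leaf) nodes: 4


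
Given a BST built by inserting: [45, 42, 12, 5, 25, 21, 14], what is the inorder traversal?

Tree insertion order: [45, 42, 12, 5, 25, 21, 14]
Tree (level-order array): [45, 42, None, 12, None, 5, 25, None, None, 21, None, 14]
Inorder traversal: [5, 12, 14, 21, 25, 42, 45]


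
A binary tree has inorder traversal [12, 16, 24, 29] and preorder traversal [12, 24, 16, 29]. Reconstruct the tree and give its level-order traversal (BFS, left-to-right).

Inorder:  [12, 16, 24, 29]
Preorder: [12, 24, 16, 29]
Algorithm: preorder visits root first, so consume preorder in order;
for each root, split the current inorder slice at that value into
left-subtree inorder and right-subtree inorder, then recurse.
Recursive splits:
  root=12; inorder splits into left=[], right=[16, 24, 29]
  root=24; inorder splits into left=[16], right=[29]
  root=16; inorder splits into left=[], right=[]
  root=29; inorder splits into left=[], right=[]
Reconstructed level-order: [12, 24, 16, 29]


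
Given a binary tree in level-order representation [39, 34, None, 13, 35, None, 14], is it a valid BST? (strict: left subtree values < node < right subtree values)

Level-order array: [39, 34, None, 13, 35, None, 14]
Validate using subtree bounds (lo, hi): at each node, require lo < value < hi,
then recurse left with hi=value and right with lo=value.
Preorder trace (stopping at first violation):
  at node 39 with bounds (-inf, +inf): OK
  at node 34 with bounds (-inf, 39): OK
  at node 13 with bounds (-inf, 34): OK
  at node 14 with bounds (13, 34): OK
  at node 35 with bounds (34, 39): OK
No violation found at any node.
Result: Valid BST


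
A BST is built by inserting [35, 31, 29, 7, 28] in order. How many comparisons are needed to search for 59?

Search path for 59: 35
Found: False
Comparisons: 1


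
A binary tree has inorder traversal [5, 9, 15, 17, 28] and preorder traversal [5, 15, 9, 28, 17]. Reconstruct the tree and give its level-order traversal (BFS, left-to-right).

Inorder:  [5, 9, 15, 17, 28]
Preorder: [5, 15, 9, 28, 17]
Algorithm: preorder visits root first, so consume preorder in order;
for each root, split the current inorder slice at that value into
left-subtree inorder and right-subtree inorder, then recurse.
Recursive splits:
  root=5; inorder splits into left=[], right=[9, 15, 17, 28]
  root=15; inorder splits into left=[9], right=[17, 28]
  root=9; inorder splits into left=[], right=[]
  root=28; inorder splits into left=[17], right=[]
  root=17; inorder splits into left=[], right=[]
Reconstructed level-order: [5, 15, 9, 28, 17]


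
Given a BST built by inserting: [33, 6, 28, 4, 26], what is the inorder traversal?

Tree insertion order: [33, 6, 28, 4, 26]
Tree (level-order array): [33, 6, None, 4, 28, None, None, 26]
Inorder traversal: [4, 6, 26, 28, 33]


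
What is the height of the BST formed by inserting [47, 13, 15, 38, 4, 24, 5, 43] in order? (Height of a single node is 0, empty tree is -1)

Insertion order: [47, 13, 15, 38, 4, 24, 5, 43]
Tree (level-order array): [47, 13, None, 4, 15, None, 5, None, 38, None, None, 24, 43]
Compute height bottom-up (empty subtree = -1):
  height(5) = 1 + max(-1, -1) = 0
  height(4) = 1 + max(-1, 0) = 1
  height(24) = 1 + max(-1, -1) = 0
  height(43) = 1 + max(-1, -1) = 0
  height(38) = 1 + max(0, 0) = 1
  height(15) = 1 + max(-1, 1) = 2
  height(13) = 1 + max(1, 2) = 3
  height(47) = 1 + max(3, -1) = 4
Height = 4


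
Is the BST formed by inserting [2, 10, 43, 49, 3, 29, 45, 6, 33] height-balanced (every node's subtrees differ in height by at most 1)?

Tree (level-order array): [2, None, 10, 3, 43, None, 6, 29, 49, None, None, None, 33, 45]
Definition: a tree is height-balanced if, at every node, |h(left) - h(right)| <= 1 (empty subtree has height -1).
Bottom-up per-node check:
  node 6: h_left=-1, h_right=-1, diff=0 [OK], height=0
  node 3: h_left=-1, h_right=0, diff=1 [OK], height=1
  node 33: h_left=-1, h_right=-1, diff=0 [OK], height=0
  node 29: h_left=-1, h_right=0, diff=1 [OK], height=1
  node 45: h_left=-1, h_right=-1, diff=0 [OK], height=0
  node 49: h_left=0, h_right=-1, diff=1 [OK], height=1
  node 43: h_left=1, h_right=1, diff=0 [OK], height=2
  node 10: h_left=1, h_right=2, diff=1 [OK], height=3
  node 2: h_left=-1, h_right=3, diff=4 [FAIL (|-1-3|=4 > 1)], height=4
Node 2 violates the condition: |-1 - 3| = 4 > 1.
Result: Not balanced


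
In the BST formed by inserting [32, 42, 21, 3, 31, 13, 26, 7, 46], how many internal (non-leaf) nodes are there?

Tree built from: [32, 42, 21, 3, 31, 13, 26, 7, 46]
Tree (level-order array): [32, 21, 42, 3, 31, None, 46, None, 13, 26, None, None, None, 7]
Rule: An internal node has at least one child.
Per-node child counts:
  node 32: 2 child(ren)
  node 21: 2 child(ren)
  node 3: 1 child(ren)
  node 13: 1 child(ren)
  node 7: 0 child(ren)
  node 31: 1 child(ren)
  node 26: 0 child(ren)
  node 42: 1 child(ren)
  node 46: 0 child(ren)
Matching nodes: [32, 21, 3, 13, 31, 42]
Count of internal (non-leaf) nodes: 6


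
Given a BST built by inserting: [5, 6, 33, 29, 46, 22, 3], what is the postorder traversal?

Tree insertion order: [5, 6, 33, 29, 46, 22, 3]
Tree (level-order array): [5, 3, 6, None, None, None, 33, 29, 46, 22]
Postorder traversal: [3, 22, 29, 46, 33, 6, 5]


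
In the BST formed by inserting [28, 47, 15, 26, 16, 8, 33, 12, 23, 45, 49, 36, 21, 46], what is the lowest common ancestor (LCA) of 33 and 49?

Tree insertion order: [28, 47, 15, 26, 16, 8, 33, 12, 23, 45, 49, 36, 21, 46]
Tree (level-order array): [28, 15, 47, 8, 26, 33, 49, None, 12, 16, None, None, 45, None, None, None, None, None, 23, 36, 46, 21]
In a BST, the LCA of p=33, q=49 is the first node v on the
root-to-leaf path with p <= v <= q (go left if both < v, right if both > v).
Walk from root:
  at 28: both 33 and 49 > 28, go right
  at 47: 33 <= 47 <= 49, this is the LCA
LCA = 47


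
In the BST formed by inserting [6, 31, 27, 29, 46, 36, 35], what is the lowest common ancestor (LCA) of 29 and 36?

Tree insertion order: [6, 31, 27, 29, 46, 36, 35]
Tree (level-order array): [6, None, 31, 27, 46, None, 29, 36, None, None, None, 35]
In a BST, the LCA of p=29, q=36 is the first node v on the
root-to-leaf path with p <= v <= q (go left if both < v, right if both > v).
Walk from root:
  at 6: both 29 and 36 > 6, go right
  at 31: 29 <= 31 <= 36, this is the LCA
LCA = 31


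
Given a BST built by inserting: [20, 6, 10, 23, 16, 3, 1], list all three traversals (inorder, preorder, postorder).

Tree insertion order: [20, 6, 10, 23, 16, 3, 1]
Tree (level-order array): [20, 6, 23, 3, 10, None, None, 1, None, None, 16]
Inorder (L, root, R): [1, 3, 6, 10, 16, 20, 23]
Preorder (root, L, R): [20, 6, 3, 1, 10, 16, 23]
Postorder (L, R, root): [1, 3, 16, 10, 6, 23, 20]


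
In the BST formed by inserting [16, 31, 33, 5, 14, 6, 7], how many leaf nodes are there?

Tree built from: [16, 31, 33, 5, 14, 6, 7]
Tree (level-order array): [16, 5, 31, None, 14, None, 33, 6, None, None, None, None, 7]
Rule: A leaf has 0 children.
Per-node child counts:
  node 16: 2 child(ren)
  node 5: 1 child(ren)
  node 14: 1 child(ren)
  node 6: 1 child(ren)
  node 7: 0 child(ren)
  node 31: 1 child(ren)
  node 33: 0 child(ren)
Matching nodes: [7, 33]
Count of leaf nodes: 2


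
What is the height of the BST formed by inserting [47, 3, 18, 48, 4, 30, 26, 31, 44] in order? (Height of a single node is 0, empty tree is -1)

Insertion order: [47, 3, 18, 48, 4, 30, 26, 31, 44]
Tree (level-order array): [47, 3, 48, None, 18, None, None, 4, 30, None, None, 26, 31, None, None, None, 44]
Compute height bottom-up (empty subtree = -1):
  height(4) = 1 + max(-1, -1) = 0
  height(26) = 1 + max(-1, -1) = 0
  height(44) = 1 + max(-1, -1) = 0
  height(31) = 1 + max(-1, 0) = 1
  height(30) = 1 + max(0, 1) = 2
  height(18) = 1 + max(0, 2) = 3
  height(3) = 1 + max(-1, 3) = 4
  height(48) = 1 + max(-1, -1) = 0
  height(47) = 1 + max(4, 0) = 5
Height = 5


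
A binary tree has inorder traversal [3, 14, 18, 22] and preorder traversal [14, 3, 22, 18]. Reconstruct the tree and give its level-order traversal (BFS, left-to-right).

Inorder:  [3, 14, 18, 22]
Preorder: [14, 3, 22, 18]
Algorithm: preorder visits root first, so consume preorder in order;
for each root, split the current inorder slice at that value into
left-subtree inorder and right-subtree inorder, then recurse.
Recursive splits:
  root=14; inorder splits into left=[3], right=[18, 22]
  root=3; inorder splits into left=[], right=[]
  root=22; inorder splits into left=[18], right=[]
  root=18; inorder splits into left=[], right=[]
Reconstructed level-order: [14, 3, 22, 18]


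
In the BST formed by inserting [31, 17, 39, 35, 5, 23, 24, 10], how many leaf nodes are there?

Tree built from: [31, 17, 39, 35, 5, 23, 24, 10]
Tree (level-order array): [31, 17, 39, 5, 23, 35, None, None, 10, None, 24]
Rule: A leaf has 0 children.
Per-node child counts:
  node 31: 2 child(ren)
  node 17: 2 child(ren)
  node 5: 1 child(ren)
  node 10: 0 child(ren)
  node 23: 1 child(ren)
  node 24: 0 child(ren)
  node 39: 1 child(ren)
  node 35: 0 child(ren)
Matching nodes: [10, 24, 35]
Count of leaf nodes: 3


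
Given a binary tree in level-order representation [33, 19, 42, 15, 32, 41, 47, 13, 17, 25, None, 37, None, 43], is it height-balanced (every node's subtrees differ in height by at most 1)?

Tree (level-order array): [33, 19, 42, 15, 32, 41, 47, 13, 17, 25, None, 37, None, 43]
Definition: a tree is height-balanced if, at every node, |h(left) - h(right)| <= 1 (empty subtree has height -1).
Bottom-up per-node check:
  node 13: h_left=-1, h_right=-1, diff=0 [OK], height=0
  node 17: h_left=-1, h_right=-1, diff=0 [OK], height=0
  node 15: h_left=0, h_right=0, diff=0 [OK], height=1
  node 25: h_left=-1, h_right=-1, diff=0 [OK], height=0
  node 32: h_left=0, h_right=-1, diff=1 [OK], height=1
  node 19: h_left=1, h_right=1, diff=0 [OK], height=2
  node 37: h_left=-1, h_right=-1, diff=0 [OK], height=0
  node 41: h_left=0, h_right=-1, diff=1 [OK], height=1
  node 43: h_left=-1, h_right=-1, diff=0 [OK], height=0
  node 47: h_left=0, h_right=-1, diff=1 [OK], height=1
  node 42: h_left=1, h_right=1, diff=0 [OK], height=2
  node 33: h_left=2, h_right=2, diff=0 [OK], height=3
All nodes satisfy the balance condition.
Result: Balanced


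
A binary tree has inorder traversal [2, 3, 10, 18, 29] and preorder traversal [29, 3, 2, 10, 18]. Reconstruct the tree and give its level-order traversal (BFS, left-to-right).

Inorder:  [2, 3, 10, 18, 29]
Preorder: [29, 3, 2, 10, 18]
Algorithm: preorder visits root first, so consume preorder in order;
for each root, split the current inorder slice at that value into
left-subtree inorder and right-subtree inorder, then recurse.
Recursive splits:
  root=29; inorder splits into left=[2, 3, 10, 18], right=[]
  root=3; inorder splits into left=[2], right=[10, 18]
  root=2; inorder splits into left=[], right=[]
  root=10; inorder splits into left=[], right=[18]
  root=18; inorder splits into left=[], right=[]
Reconstructed level-order: [29, 3, 2, 10, 18]


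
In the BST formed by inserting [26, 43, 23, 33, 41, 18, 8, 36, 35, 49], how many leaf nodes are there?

Tree built from: [26, 43, 23, 33, 41, 18, 8, 36, 35, 49]
Tree (level-order array): [26, 23, 43, 18, None, 33, 49, 8, None, None, 41, None, None, None, None, 36, None, 35]
Rule: A leaf has 0 children.
Per-node child counts:
  node 26: 2 child(ren)
  node 23: 1 child(ren)
  node 18: 1 child(ren)
  node 8: 0 child(ren)
  node 43: 2 child(ren)
  node 33: 1 child(ren)
  node 41: 1 child(ren)
  node 36: 1 child(ren)
  node 35: 0 child(ren)
  node 49: 0 child(ren)
Matching nodes: [8, 35, 49]
Count of leaf nodes: 3


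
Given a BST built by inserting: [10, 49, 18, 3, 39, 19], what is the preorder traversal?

Tree insertion order: [10, 49, 18, 3, 39, 19]
Tree (level-order array): [10, 3, 49, None, None, 18, None, None, 39, 19]
Preorder traversal: [10, 3, 49, 18, 39, 19]


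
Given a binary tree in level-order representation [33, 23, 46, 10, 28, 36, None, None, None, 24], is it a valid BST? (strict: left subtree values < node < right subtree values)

Level-order array: [33, 23, 46, 10, 28, 36, None, None, None, 24]
Validate using subtree bounds (lo, hi): at each node, require lo < value < hi,
then recurse left with hi=value and right with lo=value.
Preorder trace (stopping at first violation):
  at node 33 with bounds (-inf, +inf): OK
  at node 23 with bounds (-inf, 33): OK
  at node 10 with bounds (-inf, 23): OK
  at node 28 with bounds (23, 33): OK
  at node 24 with bounds (23, 28): OK
  at node 46 with bounds (33, +inf): OK
  at node 36 with bounds (33, 46): OK
No violation found at any node.
Result: Valid BST


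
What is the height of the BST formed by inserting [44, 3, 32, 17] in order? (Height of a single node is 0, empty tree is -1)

Insertion order: [44, 3, 32, 17]
Tree (level-order array): [44, 3, None, None, 32, 17]
Compute height bottom-up (empty subtree = -1):
  height(17) = 1 + max(-1, -1) = 0
  height(32) = 1 + max(0, -1) = 1
  height(3) = 1 + max(-1, 1) = 2
  height(44) = 1 + max(2, -1) = 3
Height = 3


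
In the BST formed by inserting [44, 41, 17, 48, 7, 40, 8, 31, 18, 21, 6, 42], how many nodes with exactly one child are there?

Tree built from: [44, 41, 17, 48, 7, 40, 8, 31, 18, 21, 6, 42]
Tree (level-order array): [44, 41, 48, 17, 42, None, None, 7, 40, None, None, 6, 8, 31, None, None, None, None, None, 18, None, None, 21]
Rule: These are nodes with exactly 1 non-null child.
Per-node child counts:
  node 44: 2 child(ren)
  node 41: 2 child(ren)
  node 17: 2 child(ren)
  node 7: 2 child(ren)
  node 6: 0 child(ren)
  node 8: 0 child(ren)
  node 40: 1 child(ren)
  node 31: 1 child(ren)
  node 18: 1 child(ren)
  node 21: 0 child(ren)
  node 42: 0 child(ren)
  node 48: 0 child(ren)
Matching nodes: [40, 31, 18]
Count of nodes with exactly one child: 3


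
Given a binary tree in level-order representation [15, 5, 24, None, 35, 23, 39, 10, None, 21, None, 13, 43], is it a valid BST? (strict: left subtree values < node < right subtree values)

Level-order array: [15, 5, 24, None, 35, 23, 39, 10, None, 21, None, 13, 43]
Validate using subtree bounds (lo, hi): at each node, require lo < value < hi,
then recurse left with hi=value and right with lo=value.
Preorder trace (stopping at first violation):
  at node 15 with bounds (-inf, +inf): OK
  at node 5 with bounds (-inf, 15): OK
  at node 35 with bounds (5, 15): VIOLATION
Node 35 violates its bound: not (5 < 35 < 15).
Result: Not a valid BST


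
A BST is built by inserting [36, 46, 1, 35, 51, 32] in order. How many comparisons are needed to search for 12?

Search path for 12: 36 -> 1 -> 35 -> 32
Found: False
Comparisons: 4


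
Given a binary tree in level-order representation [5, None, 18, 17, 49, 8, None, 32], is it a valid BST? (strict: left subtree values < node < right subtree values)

Level-order array: [5, None, 18, 17, 49, 8, None, 32]
Validate using subtree bounds (lo, hi): at each node, require lo < value < hi,
then recurse left with hi=value and right with lo=value.
Preorder trace (stopping at first violation):
  at node 5 with bounds (-inf, +inf): OK
  at node 18 with bounds (5, +inf): OK
  at node 17 with bounds (5, 18): OK
  at node 8 with bounds (5, 17): OK
  at node 49 with bounds (18, +inf): OK
  at node 32 with bounds (18, 49): OK
No violation found at any node.
Result: Valid BST


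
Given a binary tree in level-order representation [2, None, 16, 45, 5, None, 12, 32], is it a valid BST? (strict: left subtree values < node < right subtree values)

Level-order array: [2, None, 16, 45, 5, None, 12, 32]
Validate using subtree bounds (lo, hi): at each node, require lo < value < hi,
then recurse left with hi=value and right with lo=value.
Preorder trace (stopping at first violation):
  at node 2 with bounds (-inf, +inf): OK
  at node 16 with bounds (2, +inf): OK
  at node 45 with bounds (2, 16): VIOLATION
Node 45 violates its bound: not (2 < 45 < 16).
Result: Not a valid BST


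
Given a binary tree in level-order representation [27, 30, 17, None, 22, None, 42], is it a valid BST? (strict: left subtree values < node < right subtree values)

Level-order array: [27, 30, 17, None, 22, None, 42]
Validate using subtree bounds (lo, hi): at each node, require lo < value < hi,
then recurse left with hi=value and right with lo=value.
Preorder trace (stopping at first violation):
  at node 27 with bounds (-inf, +inf): OK
  at node 30 with bounds (-inf, 27): VIOLATION
Node 30 violates its bound: not (-inf < 30 < 27).
Result: Not a valid BST


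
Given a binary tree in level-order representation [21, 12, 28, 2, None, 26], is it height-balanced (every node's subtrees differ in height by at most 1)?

Tree (level-order array): [21, 12, 28, 2, None, 26]
Definition: a tree is height-balanced if, at every node, |h(left) - h(right)| <= 1 (empty subtree has height -1).
Bottom-up per-node check:
  node 2: h_left=-1, h_right=-1, diff=0 [OK], height=0
  node 12: h_left=0, h_right=-1, diff=1 [OK], height=1
  node 26: h_left=-1, h_right=-1, diff=0 [OK], height=0
  node 28: h_left=0, h_right=-1, diff=1 [OK], height=1
  node 21: h_left=1, h_right=1, diff=0 [OK], height=2
All nodes satisfy the balance condition.
Result: Balanced


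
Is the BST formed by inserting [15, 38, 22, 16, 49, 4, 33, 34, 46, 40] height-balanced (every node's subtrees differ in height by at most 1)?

Tree (level-order array): [15, 4, 38, None, None, 22, 49, 16, 33, 46, None, None, None, None, 34, 40]
Definition: a tree is height-balanced if, at every node, |h(left) - h(right)| <= 1 (empty subtree has height -1).
Bottom-up per-node check:
  node 4: h_left=-1, h_right=-1, diff=0 [OK], height=0
  node 16: h_left=-1, h_right=-1, diff=0 [OK], height=0
  node 34: h_left=-1, h_right=-1, diff=0 [OK], height=0
  node 33: h_left=-1, h_right=0, diff=1 [OK], height=1
  node 22: h_left=0, h_right=1, diff=1 [OK], height=2
  node 40: h_left=-1, h_right=-1, diff=0 [OK], height=0
  node 46: h_left=0, h_right=-1, diff=1 [OK], height=1
  node 49: h_left=1, h_right=-1, diff=2 [FAIL (|1--1|=2 > 1)], height=2
  node 38: h_left=2, h_right=2, diff=0 [OK], height=3
  node 15: h_left=0, h_right=3, diff=3 [FAIL (|0-3|=3 > 1)], height=4
Node 49 violates the condition: |1 - -1| = 2 > 1.
Result: Not balanced


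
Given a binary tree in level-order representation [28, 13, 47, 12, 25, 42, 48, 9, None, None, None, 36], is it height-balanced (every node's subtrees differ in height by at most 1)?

Tree (level-order array): [28, 13, 47, 12, 25, 42, 48, 9, None, None, None, 36]
Definition: a tree is height-balanced if, at every node, |h(left) - h(right)| <= 1 (empty subtree has height -1).
Bottom-up per-node check:
  node 9: h_left=-1, h_right=-1, diff=0 [OK], height=0
  node 12: h_left=0, h_right=-1, diff=1 [OK], height=1
  node 25: h_left=-1, h_right=-1, diff=0 [OK], height=0
  node 13: h_left=1, h_right=0, diff=1 [OK], height=2
  node 36: h_left=-1, h_right=-1, diff=0 [OK], height=0
  node 42: h_left=0, h_right=-1, diff=1 [OK], height=1
  node 48: h_left=-1, h_right=-1, diff=0 [OK], height=0
  node 47: h_left=1, h_right=0, diff=1 [OK], height=2
  node 28: h_left=2, h_right=2, diff=0 [OK], height=3
All nodes satisfy the balance condition.
Result: Balanced


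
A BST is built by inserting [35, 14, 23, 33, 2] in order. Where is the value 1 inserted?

Starting tree (level order): [35, 14, None, 2, 23, None, None, None, 33]
Insertion path: 35 -> 14 -> 2
Result: insert 1 as left child of 2
Final tree (level order): [35, 14, None, 2, 23, 1, None, None, 33]


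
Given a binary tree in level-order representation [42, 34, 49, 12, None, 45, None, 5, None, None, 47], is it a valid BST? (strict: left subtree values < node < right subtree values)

Level-order array: [42, 34, 49, 12, None, 45, None, 5, None, None, 47]
Validate using subtree bounds (lo, hi): at each node, require lo < value < hi,
then recurse left with hi=value and right with lo=value.
Preorder trace (stopping at first violation):
  at node 42 with bounds (-inf, +inf): OK
  at node 34 with bounds (-inf, 42): OK
  at node 12 with bounds (-inf, 34): OK
  at node 5 with bounds (-inf, 12): OK
  at node 49 with bounds (42, +inf): OK
  at node 45 with bounds (42, 49): OK
  at node 47 with bounds (45, 49): OK
No violation found at any node.
Result: Valid BST


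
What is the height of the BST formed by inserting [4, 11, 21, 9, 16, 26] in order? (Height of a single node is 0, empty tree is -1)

Insertion order: [4, 11, 21, 9, 16, 26]
Tree (level-order array): [4, None, 11, 9, 21, None, None, 16, 26]
Compute height bottom-up (empty subtree = -1):
  height(9) = 1 + max(-1, -1) = 0
  height(16) = 1 + max(-1, -1) = 0
  height(26) = 1 + max(-1, -1) = 0
  height(21) = 1 + max(0, 0) = 1
  height(11) = 1 + max(0, 1) = 2
  height(4) = 1 + max(-1, 2) = 3
Height = 3


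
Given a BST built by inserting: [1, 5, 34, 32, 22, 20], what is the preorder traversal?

Tree insertion order: [1, 5, 34, 32, 22, 20]
Tree (level-order array): [1, None, 5, None, 34, 32, None, 22, None, 20]
Preorder traversal: [1, 5, 34, 32, 22, 20]


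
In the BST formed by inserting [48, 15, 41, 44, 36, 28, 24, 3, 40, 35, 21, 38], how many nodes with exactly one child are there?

Tree built from: [48, 15, 41, 44, 36, 28, 24, 3, 40, 35, 21, 38]
Tree (level-order array): [48, 15, None, 3, 41, None, None, 36, 44, 28, 40, None, None, 24, 35, 38, None, 21]
Rule: These are nodes with exactly 1 non-null child.
Per-node child counts:
  node 48: 1 child(ren)
  node 15: 2 child(ren)
  node 3: 0 child(ren)
  node 41: 2 child(ren)
  node 36: 2 child(ren)
  node 28: 2 child(ren)
  node 24: 1 child(ren)
  node 21: 0 child(ren)
  node 35: 0 child(ren)
  node 40: 1 child(ren)
  node 38: 0 child(ren)
  node 44: 0 child(ren)
Matching nodes: [48, 24, 40]
Count of nodes with exactly one child: 3


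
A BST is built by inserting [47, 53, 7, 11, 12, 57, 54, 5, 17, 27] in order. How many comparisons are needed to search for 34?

Search path for 34: 47 -> 7 -> 11 -> 12 -> 17 -> 27
Found: False
Comparisons: 6


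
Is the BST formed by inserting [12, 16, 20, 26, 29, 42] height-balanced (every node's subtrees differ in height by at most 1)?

Tree (level-order array): [12, None, 16, None, 20, None, 26, None, 29, None, 42]
Definition: a tree is height-balanced if, at every node, |h(left) - h(right)| <= 1 (empty subtree has height -1).
Bottom-up per-node check:
  node 42: h_left=-1, h_right=-1, diff=0 [OK], height=0
  node 29: h_left=-1, h_right=0, diff=1 [OK], height=1
  node 26: h_left=-1, h_right=1, diff=2 [FAIL (|-1-1|=2 > 1)], height=2
  node 20: h_left=-1, h_right=2, diff=3 [FAIL (|-1-2|=3 > 1)], height=3
  node 16: h_left=-1, h_right=3, diff=4 [FAIL (|-1-3|=4 > 1)], height=4
  node 12: h_left=-1, h_right=4, diff=5 [FAIL (|-1-4|=5 > 1)], height=5
Node 26 violates the condition: |-1 - 1| = 2 > 1.
Result: Not balanced
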